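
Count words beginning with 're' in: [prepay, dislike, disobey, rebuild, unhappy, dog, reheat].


Checking each word for prefix 're':
  'prepay' -> no (count: 0)
  'dislike' -> no (count: 0)
  'disobey' -> no (count: 0)
  'rebuild' -> YES, starts with 're' (count: 1)
  'unhappy' -> no (count: 1)
  'dog' -> no (count: 1)
  'reheat' -> YES, starts with 're' (count: 2)
Total with prefix 're': 2

2


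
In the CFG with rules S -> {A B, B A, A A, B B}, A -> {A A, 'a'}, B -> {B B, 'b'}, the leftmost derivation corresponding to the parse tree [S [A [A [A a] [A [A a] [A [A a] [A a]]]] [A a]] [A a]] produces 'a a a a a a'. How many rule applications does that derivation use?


Every bracketed nonterminal node [X ...] in the tree is produced by exactly one rule application.
Reading the tree off as a leftmost derivation:
  Step 1: S  =>  A A   (applied S -> A A)
  Step 2: A A  =>  A A A   (applied A -> A A)
  Step 3: A A A  =>  A A A A   (applied A -> A A)
  Step 4: A A A A  =>  a A A A   (applied A -> a)
  Step 5: a A A A  =>  a A A A A   (applied A -> A A)
  Step 6: a A A A A  =>  a a A A A   (applied A -> a)
  Step 7: a a A A A  =>  a a A A A A   (applied A -> A A)
  Step 8: a a A A A A  =>  a a a A A A   (applied A -> a)
  Step 9: a a a A A A  =>  a a a a A A   (applied A -> a)
  Step 10: a a a a A A  =>  a a a a a A   (applied A -> a)
  Step 11: a a a a a A  =>  a a a a a a   (applied A -> a)
Final yield: a a a a a a
Total rewrite steps: 11

11


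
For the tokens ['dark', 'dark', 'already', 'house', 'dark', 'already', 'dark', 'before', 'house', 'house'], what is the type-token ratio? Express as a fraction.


Tokens: 10
Unique types: ('already', 'before', 'dark', 'house') = 4
TTR = 4/10
Simplify: divide both by 2 -> 2/5
TTR = 2/5

2/5


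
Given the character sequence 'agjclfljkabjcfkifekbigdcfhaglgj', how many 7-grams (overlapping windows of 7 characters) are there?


String 'agjclfljkabjcfkifekbigdcfhaglgj' has length L = 31.
Number of overlapping n-grams = L - n + 1
Substituting: 31 - 7 + 1 = 25

25


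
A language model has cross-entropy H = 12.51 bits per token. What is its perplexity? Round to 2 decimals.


Perplexity formula: PP = 2^H
H = 12.51
PP = 2^12.51
Decompose: 2^12.51 = 2^12 * 2^0.51
2^12 = 4096, 2^0.51 ~ 1.4240502
PP ~ 4096 * 1.4240502 = 5832.9096192
Rounded to 2 decimals: 5832.91

5832.91


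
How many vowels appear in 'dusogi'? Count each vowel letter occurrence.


Scanning each character of 'dusogi':
  Position 1: 'd' -> consonant (running count: 0)
  Position 2: 'u' -> vowel (running count: 1)
  Position 3: 's' -> consonant (running count: 1)
  Position 4: 'o' -> vowel (running count: 2)
  Position 5: 'g' -> consonant (running count: 2)
  Position 6: 'i' -> vowel (running count: 3)
Total vowels: 3

3


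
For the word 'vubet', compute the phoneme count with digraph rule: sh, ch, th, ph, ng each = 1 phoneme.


Parsing 'vubet' greedily, digraphs first:
  'v' -> consonant phoneme (phonemes so far: 1)
  'u' -> vowel phoneme (phonemes so far: 2)
  'b' -> consonant phoneme (phonemes so far: 3)
  'e' -> vowel phoneme (phonemes so far: 4)
  't' -> consonant phoneme (phonemes so far: 5)
Total phonemes: 5

5


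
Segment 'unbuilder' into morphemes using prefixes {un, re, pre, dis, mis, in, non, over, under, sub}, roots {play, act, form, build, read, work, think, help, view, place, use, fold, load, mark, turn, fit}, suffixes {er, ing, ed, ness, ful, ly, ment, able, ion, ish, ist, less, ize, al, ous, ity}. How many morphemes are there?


Segmenting 'unbuilder' against the inventory:
  'un' -> prefix (morpheme 1)
  'build' -> root (morpheme 2)
  'er' -> suffix (morpheme 3)
Total morphemes: 3

3


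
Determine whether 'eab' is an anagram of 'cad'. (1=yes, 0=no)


Sort characters of 'eab': 'abe'
Sort characters of 'cad': 'acd'
Sorted forms differ -> they are NOT anagrams
Result: 0

0


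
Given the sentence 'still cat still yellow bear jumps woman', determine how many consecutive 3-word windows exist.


Word trigrams from [7] words:
  Trigram 1: (still cat still)
  Trigram 2: (cat still yellow)
  Trigram 3: (still yellow bear)
  Trigram 4: (yellow bear jumps)
  Trigram 5: (bear jumps woman)
Total word trigrams: 7 - 2 = 5

5


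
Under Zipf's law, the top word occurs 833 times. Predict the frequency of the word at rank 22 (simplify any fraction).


Zipf's law: freq(rank) = f1 / rank
f1 = 833, rank = 22
freq = 833 / 22
GCD(833, 22) = 1
Simplified: 833/22

833/22


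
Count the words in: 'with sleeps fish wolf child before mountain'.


Counting words by splitting on spaces:
  Word 1: 'with'
  Word 2: 'sleeps'
  Word 3: 'fish'
  Word 4: 'wolf'
  Word 5: 'child'
  Word 6: 'before'
  Word 7: 'mountain'
Total words: 7

7


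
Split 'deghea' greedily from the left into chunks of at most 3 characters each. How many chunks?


'deghea' has 6 characters.
Chunking with max size 3:
  Chunk 1: 'deg' (positions 0-2)
  Chunk 2: 'hea' (positions 3-5)
Total chunks: ceil(6 / 3) = 2

2


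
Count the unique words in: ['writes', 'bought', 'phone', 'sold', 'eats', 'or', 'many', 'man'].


Listing all tokens and tracking unique types:
  Token 1: 'writes' -> NEW (unique so far: 1)
  Token 2: 'bought' -> NEW (unique so far: 2)
  Token 3: 'phone' -> NEW (unique so far: 3)
  Token 4: 'sold' -> NEW (unique so far: 4)
  Token 5: 'eats' -> NEW (unique so far: 5)
  Token 6: 'or' -> NEW (unique so far: 6)
  Token 7: 'many' -> NEW (unique so far: 7)
  Token 8: 'man' -> NEW (unique so far: 8)
Unique types: ('bought', 'eats', 'man', 'many', 'or', 'phone', 'sold', 'writes')
Vocabulary size: 8

8


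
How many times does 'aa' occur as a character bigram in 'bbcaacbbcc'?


Scanning 'bbcaacbbcc' for bigram 'aa':
  Position 0: 'bb' -> no
  Position 1: 'bc' -> no
  Position 2: 'ca' -> no
  Position 3: 'aa' -> MATCH
  Position 4: 'ac' -> no
  Position 5: 'cb' -> no
  Position 6: 'bb' -> no
  Position 7: 'bc' -> no
  Position 8: 'cc' -> no
Total matches: 1

1


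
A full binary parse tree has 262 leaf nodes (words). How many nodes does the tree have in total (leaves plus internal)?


Leaf nodes (terminals): 262
Internal nodes = n - 1 = 262 - 1 = 261
Total = leaves + internal = 262 + 261 = 523

523


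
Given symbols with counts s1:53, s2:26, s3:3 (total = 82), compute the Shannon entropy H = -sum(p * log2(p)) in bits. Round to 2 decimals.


Computing entropy H = -sum(p_i * log2(p_i)):
  s1: p = 53/82 = 0.6463, -p*log2(p) = 0.4070
  s2: p = 26/82 = 0.3171, -p*log2(p) = 0.5254
  s3: p = 3/82 = 0.0366, -p*log2(p) = 0.1746
H = sum of terms = 1.1070
Rounded to 2 decimals: 1.11

1.11


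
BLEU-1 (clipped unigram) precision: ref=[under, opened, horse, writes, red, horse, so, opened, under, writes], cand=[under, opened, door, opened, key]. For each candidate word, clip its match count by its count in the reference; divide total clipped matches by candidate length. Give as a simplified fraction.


Reference word counts: {'horse': 2, 'opened': 2, 'red': 1, 'so': 1, 'under': 2, 'writes': 2}
Checking each candidate word (with clipping):
  'under' -> in reference (ref count 2, used 1/2) -> match (matches: 1)
  'opened' -> in reference (ref count 2, used 1/2) -> match (matches: 2)
  'door' -> not in reference -> no match (matches: 2)
  'opened' -> in reference (ref count 2, used 2/2) -> match (matches: 3)
  'key' -> not in reference -> no match (matches: 3)
Clipped matches: 3, Candidate length: 5
Precision = 3/5

3/5


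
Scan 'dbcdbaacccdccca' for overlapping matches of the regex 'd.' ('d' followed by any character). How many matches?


Pattern: d. means 'd' followed by any character.
Scanning 'dbcdbaacccdccca' position-by-position:
  Pos 0: window 'db' -> MATCH
  Pos 1: window 'bc' -> no
  Pos 2: window 'cd' -> no
  Pos 3: window 'db' -> MATCH
  Pos 4: window 'ba' -> no
  Pos 5: window 'aa' -> no
  Pos 6: window 'ac' -> no
  Pos 7: window 'cc' -> no
  Pos 8: window 'cc' -> no
  Pos 9: window 'cd' -> no
  Pos 10: window 'dc' -> MATCH
  Pos 11: window 'cc' -> no
  Pos 12: window 'cc' -> no
  Pos 13: window 'ca' -> no
  Pos 14: window 'a' -> no
Total matches: 3

3


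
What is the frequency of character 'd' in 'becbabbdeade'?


Scanning 'becbabbdeade' for 'd':
  Position 7: 'd' -> MATCH (count: 1)
  Position 10: 'd' -> MATCH (count: 2)
Total occurrences of 'd': 2

2


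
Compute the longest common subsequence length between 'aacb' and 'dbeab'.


DP table for LCS of 'aacb' and 'dbeab':
       d  b  e  a  b
    0  0  0  0  0  0
  a 0  0  0  0  1  1
  a 0  0  0  0  1  1
  c 0  0  0  0  1  1
  b 0  0  1  1  1  2
LCS: 'ab'
LCS length = 2

2


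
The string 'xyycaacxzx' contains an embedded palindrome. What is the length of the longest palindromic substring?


Scanning 'xyycaacxzx' for palindromic substrings.
Substring at positions 3-6: 'caac'.
Check: reverse('caac') = 'caac' -> palindrome confirmed.
Neighbouring characters ('y' / 'x') break symmetry, so it cannot extend further.
No longer palindromic substring exists; longest length = 4

4


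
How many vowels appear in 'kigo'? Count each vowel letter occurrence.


Scanning each character of 'kigo':
  Position 1: 'k' -> consonant (running count: 0)
  Position 2: 'i' -> vowel (running count: 1)
  Position 3: 'g' -> consonant (running count: 1)
  Position 4: 'o' -> vowel (running count: 2)
Total vowels: 2

2


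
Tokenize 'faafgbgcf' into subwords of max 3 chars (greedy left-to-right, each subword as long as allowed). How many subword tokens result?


'faafgbgcf' has 9 characters.
Chunking with max size 3:
  Chunk 1: 'faa' (positions 0-2)
  Chunk 2: 'fgb' (positions 3-5)
  Chunk 3: 'gcf' (positions 6-8)
Total chunks: ceil(9 / 3) = 3

3


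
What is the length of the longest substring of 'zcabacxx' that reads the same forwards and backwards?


Scanning 'zcabacxx' for palindromic substrings.
Substring at positions 1-5: 'cabac'.
Check: reverse('cabac') = 'cabac' -> palindrome confirmed.
Neighbouring characters ('z' / 'x') break symmetry, so it cannot extend further.
No longer palindromic substring exists; longest length = 5

5


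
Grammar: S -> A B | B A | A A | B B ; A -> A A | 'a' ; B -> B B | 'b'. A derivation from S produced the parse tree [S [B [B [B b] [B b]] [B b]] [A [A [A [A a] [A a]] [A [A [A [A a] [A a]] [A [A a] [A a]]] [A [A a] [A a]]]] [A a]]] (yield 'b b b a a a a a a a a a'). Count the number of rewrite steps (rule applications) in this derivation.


Every bracketed nonterminal node [X ...] in the tree is produced by exactly one rule application.
Reading the tree off as a leftmost derivation:
  Step 1: S  =>  B A   (applied S -> B A)
  Step 2: B A  =>  B B A   (applied B -> B B)
  Step 3: B B A  =>  B B B A   (applied B -> B B)
  Step 4: B B B A  =>  b B B A   (applied B -> b)
  Step 5: b B B A  =>  b b B A   (applied B -> b)
  Step 6: b b B A  =>  b b b A   (applied B -> b)
  Step 7: b b b A  =>  b b b A A   (applied A -> A A)
  Step 8: b b b A A  =>  b b b A A A   (applied A -> A A)
  Step 9: b b b A A A  =>  b b b A A A A   (applied A -> A A)
  Step 10: b b b A A A A  =>  b b b a A A A   (applied A -> a)
  Step 11: b b b a A A A  =>  b b b a a A A   (applied A -> a)
  Step 12: b b b a a A A  =>  b b b a a A A A   (applied A -> A A)
  Step 13: b b b a a A A A  =>  b b b a a A A A A   (applied A -> A A)
  Step 14: b b b a a A A A A  =>  b b b a a A A A A A   (applied A -> A A)
  Step 15: b b b a a A A A A A  =>  b b b a a a A A A A   (applied A -> a)
  Step 16: b b b a a a A A A A  =>  b b b a a a a A A A   (applied A -> a)
  Step 17: b b b a a a a A A A  =>  b b b a a a a A A A A   (applied A -> A A)
  Step 18: b b b a a a a A A A A  =>  b b b a a a a a A A A   (applied A -> a)
  Step 19: b b b a a a a a A A A  =>  b b b a a a a a a A A   (applied A -> a)
  Step 20: b b b a a a a a a A A  =>  b b b a a a a a a A A A   (applied A -> A A)
  Step 21: b b b a a a a a a A A A  =>  b b b a a a a a a a A A   (applied A -> a)
  Step 22: b b b a a a a a a a A A  =>  b b b a a a a a a a a A   (applied A -> a)
  Step 23: b b b a a a a a a a a A  =>  b b b a a a a a a a a a   (applied A -> a)
Final yield: b b b a a a a a a a a a
Total rewrite steps: 23

23


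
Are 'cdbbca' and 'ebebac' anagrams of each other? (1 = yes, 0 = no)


Sort characters of 'cdbbca': 'abbccd'
Sort characters of 'ebebac': 'abbcee'
Sorted forms differ -> they are NOT anagrams
Result: 0

0


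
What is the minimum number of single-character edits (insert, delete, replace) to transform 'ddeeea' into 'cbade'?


Building DP table for s1='ddeeea' (len 6) and s2='cbade' (len 5):
       c  b  a  d  e
    0  1  2  3  4  5
  d 1  1  2  3  3  4
  d 2  2  2  3  3  4
  e 3  3  3  3  4  3
  e 4  4  4  4  4  4
  e 5  5  5  5  5  4
  a 6  6  6  5  6  5
Edit distance = dp[6][5] = 5

5


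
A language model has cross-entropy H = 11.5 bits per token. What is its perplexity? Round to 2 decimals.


Perplexity formula: PP = 2^H
H = 11.5
PP = 2^11.5
Decompose: 2^11.5 = 2^11 * 2^0.5 = 2^11 * sqrt(2)
2^11 = 2048, sqrt(2) ~ 1.4142136
PP ~ 2048 * 1.4142136 = 2896.3094528
Rounded to 2 decimals: 2896.31

2896.31


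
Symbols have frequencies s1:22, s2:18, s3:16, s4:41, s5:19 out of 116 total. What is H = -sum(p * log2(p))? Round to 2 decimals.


Computing entropy H = -sum(p_i * log2(p_i)):
  s1: p = 22/116 = 0.1897, -p*log2(p) = 0.4549
  s2: p = 18/116 = 0.1552, -p*log2(p) = 0.4171
  s3: p = 16/116 = 0.1379, -p*log2(p) = 0.3942
  s4: p = 41/116 = 0.3534, -p*log2(p) = 0.5303
  s5: p = 19/116 = 0.1638, -p*log2(p) = 0.4275
H = sum of terms = 2.2240
Rounded to 2 decimals: 2.22

2.22


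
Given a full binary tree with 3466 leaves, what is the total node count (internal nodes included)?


Leaf nodes (terminals): 3466
Internal nodes = n - 1 = 3466 - 1 = 3465
Total = leaves + internal = 3466 + 3465 = 6931

6931


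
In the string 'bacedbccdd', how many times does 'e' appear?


Scanning 'bacedbccdd' for 'e':
  Position 3: 'e' -> MATCH (count: 1)
Total occurrences of 'e': 1

1


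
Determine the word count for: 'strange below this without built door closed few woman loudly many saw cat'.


Counting words by splitting on spaces:
  Word 1: 'strange'
  Word 2: 'below'
  Word 3: 'this'
  Word 4: 'without'
  Word 5: 'built'
  Word 6: 'door'
  Word 7: 'closed'
  Word 8: 'few'
  Word 9: 'woman'
  Word 10: 'loudly'
  Word 11: 'many'
  Word 12: 'saw'
  Word 13: 'cat'
Total words: 13

13


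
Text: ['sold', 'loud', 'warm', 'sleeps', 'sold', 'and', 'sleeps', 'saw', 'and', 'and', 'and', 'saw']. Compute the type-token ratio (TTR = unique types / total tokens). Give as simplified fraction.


Tokens: 12
Unique types: ('and', 'loud', 'saw', 'sleeps', 'sold', 'warm') = 6
TTR = 6/12
Simplify: divide both by 6 -> 1/2
TTR = 1/2

1/2


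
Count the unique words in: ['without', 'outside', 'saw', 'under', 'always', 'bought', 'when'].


Listing all tokens and tracking unique types:
  Token 1: 'without' -> NEW (unique so far: 1)
  Token 2: 'outside' -> NEW (unique so far: 2)
  Token 3: 'saw' -> NEW (unique so far: 3)
  Token 4: 'under' -> NEW (unique so far: 4)
  Token 5: 'always' -> NEW (unique so far: 5)
  Token 6: 'bought' -> NEW (unique so far: 6)
  Token 7: 'when' -> NEW (unique so far: 7)
Unique types: ('always', 'bought', 'outside', 'saw', 'under', 'when', 'without')
Vocabulary size: 7

7


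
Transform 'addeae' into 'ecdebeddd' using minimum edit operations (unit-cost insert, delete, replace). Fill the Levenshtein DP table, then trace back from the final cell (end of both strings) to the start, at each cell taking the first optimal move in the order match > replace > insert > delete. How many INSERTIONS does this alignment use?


Edit distance = 6. Backtracking from cell (6, 9) with preference match > replace > insert > delete,
then listing the resulting alignment 'addeae' -> 'ecdebeddd' left to right:
  Step 1: replace a->e
  Step 2: replace d->c
  Step 3: keep 'd'
  Step 4: keep 'e'
  Step 5: replace a->b
  Step 6: keep 'e'
  Step 7: insert 'd' [insertion #1]
  Step 8: insert 'd' [insertion #2]
  Step 9: insert 'd' [insertion #3]
Total insertions: 3

3


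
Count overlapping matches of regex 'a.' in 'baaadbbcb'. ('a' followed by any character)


Pattern: a. means 'a' followed by any character.
Scanning 'baaadbbcb' position-by-position:
  Pos 0: window 'ba' -> no
  Pos 1: window 'aa' -> MATCH
  Pos 2: window 'aa' -> MATCH
  Pos 3: window 'ad' -> MATCH
  Pos 4: window 'db' -> no
  Pos 5: window 'bb' -> no
  Pos 6: window 'bc' -> no
  Pos 7: window 'cb' -> no
  Pos 8: window 'b' -> no
Total matches: 3

3


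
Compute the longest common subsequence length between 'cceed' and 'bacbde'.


DP table for LCS of 'cceed' and 'bacbde':
       b  a  c  b  d  e
    0  0  0  0  0  0  0
  c 0  0  0  1  1  1  1
  c 0  0  0  1  1  1  1
  e 0  0  0  1  1  1  2
  e 0  0  0  1  1  1  2
  d 0  0  0  1  1  2  2
LCS: 'ce'
LCS length = 2

2


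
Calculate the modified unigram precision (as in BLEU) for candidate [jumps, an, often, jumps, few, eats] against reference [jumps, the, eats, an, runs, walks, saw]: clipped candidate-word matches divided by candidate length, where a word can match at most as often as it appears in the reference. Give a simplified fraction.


Reference word counts: {'an': 1, 'eats': 1, 'jumps': 1, 'runs': 1, 'saw': 1, 'the': 1, 'walks': 1}
Checking each candidate word (with clipping):
  'jumps' -> in reference (ref count 1, used 1/1) -> match (matches: 1)
  'an' -> in reference (ref count 1, used 1/1) -> match (matches: 2)
  'often' -> not in reference -> no match (matches: 2)
  'jumps' -> ref count 1 already used up (1/1) -> clipped, no match (matches: 2)
  'few' -> not in reference -> no match (matches: 2)
  'eats' -> in reference (ref count 1, used 1/1) -> match (matches: 3)
Clipped matches: 3, Candidate length: 6
Precision = 3/6 = 1/2

1/2


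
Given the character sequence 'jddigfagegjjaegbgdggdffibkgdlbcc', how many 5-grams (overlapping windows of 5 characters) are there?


String 'jddigfagegjjaegbgdggdffibkgdlbcc' has length L = 32.
Number of overlapping n-grams = L - n + 1
Substituting: 32 - 5 + 1 = 28

28


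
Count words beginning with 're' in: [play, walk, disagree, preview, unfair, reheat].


Checking each word for prefix 're':
  'play' -> no (count: 0)
  'walk' -> no (count: 0)
  'disagree' -> no (count: 0)
  'preview' -> no (count: 0)
  'unfair' -> no (count: 0)
  'reheat' -> YES, starts with 're' (count: 1)
Total with prefix 're': 1

1


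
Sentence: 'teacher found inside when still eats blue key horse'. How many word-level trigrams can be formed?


Word trigrams from [9] words:
  Trigram 1: (teacher found inside)
  Trigram 2: (found inside when)
  Trigram 3: (inside when still)
  Trigram 4: (when still eats)
  Trigram 5: (still eats blue)
  Trigram 6: (eats blue key)
  Trigram 7: (blue key horse)
Total word trigrams: 9 - 2 = 7

7


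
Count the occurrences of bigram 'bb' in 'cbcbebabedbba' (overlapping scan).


Scanning 'cbcbebabedbba' for bigram 'bb':
  Position 0: 'cb' -> no
  Position 1: 'bc' -> no
  Position 2: 'cb' -> no
  Position 3: 'be' -> no
  Position 4: 'eb' -> no
  Position 5: 'ba' -> no
  Position 6: 'ab' -> no
  Position 7: 'be' -> no
  Position 8: 'ed' -> no
  Position 9: 'db' -> no
  Position 10: 'bb' -> MATCH
  Position 11: 'ba' -> no
Total matches: 1

1


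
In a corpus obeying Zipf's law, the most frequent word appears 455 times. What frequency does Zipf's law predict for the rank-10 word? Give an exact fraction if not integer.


Zipf's law: freq(rank) = f1 / rank
f1 = 455, rank = 10
freq = 455 / 10
GCD(455, 10) = 5
Simplified: 91/2

91/2


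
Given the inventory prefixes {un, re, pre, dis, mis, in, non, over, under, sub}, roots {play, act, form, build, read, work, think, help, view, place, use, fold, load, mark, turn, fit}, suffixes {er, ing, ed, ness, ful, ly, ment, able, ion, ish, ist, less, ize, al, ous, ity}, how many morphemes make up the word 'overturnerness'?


Segmenting 'overturnerness' against the inventory:
  'over' -> prefix (morpheme 1)
  'turn' -> root (morpheme 2)
  'er' -> suffix (morpheme 3)
  'ness' -> suffix (morpheme 4)
Total morphemes: 4

4


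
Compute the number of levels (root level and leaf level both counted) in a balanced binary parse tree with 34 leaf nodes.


In a balanced binary tree with n leaves the deepest leaf is ceil(log2(n)) edges below the root,
so counting node levels inclusive of root and leaves gives ceil(log2(n)) + 1 levels.
log2(34) = 5.0875
ceil(5.0875) = 6
levels = 6 + 1 = 7

7


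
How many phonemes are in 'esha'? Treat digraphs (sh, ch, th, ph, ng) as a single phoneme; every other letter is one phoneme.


Parsing 'esha' greedily, digraphs first:
  'e' -> vowel phoneme (phonemes so far: 1)
  'sh' -> digraph (1 consonant phoneme) (phonemes so far: 2)
  'a' -> vowel phoneme (phonemes so far: 3)
Total phonemes: 3

3


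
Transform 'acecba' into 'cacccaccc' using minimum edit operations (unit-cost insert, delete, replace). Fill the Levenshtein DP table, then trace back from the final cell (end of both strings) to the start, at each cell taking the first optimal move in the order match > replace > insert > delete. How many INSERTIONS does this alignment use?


Edit distance = 6. Backtracking from cell (6, 9) with preference match > replace > insert > delete,
then listing the resulting alignment 'acecba' -> 'cacccaccc' left to right:
  Step 1: insert 'c' [insertion #1]
  Step 2: keep 'a'
  Step 3: insert 'c' [insertion #2]
  Step 4: insert 'c' [insertion #3]
  Step 5: keep 'c'
  Step 6: replace e->a
  Step 7: keep 'c'
  Step 8: replace b->c
  Step 9: replace a->c
Total insertions: 3

3


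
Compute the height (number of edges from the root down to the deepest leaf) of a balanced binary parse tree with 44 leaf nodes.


In a balanced binary tree with n leaves the deepest leaf is ceil(log2(n)) edges below the root.
log2(44) = 5.4594
ceil(5.4594) = 6
height (edges) = 6

6


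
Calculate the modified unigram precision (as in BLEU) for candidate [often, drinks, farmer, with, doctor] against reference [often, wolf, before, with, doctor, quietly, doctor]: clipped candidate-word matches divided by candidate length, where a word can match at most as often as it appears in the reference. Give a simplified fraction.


Reference word counts: {'before': 1, 'doctor': 2, 'often': 1, 'quietly': 1, 'with': 1, 'wolf': 1}
Checking each candidate word (with clipping):
  'often' -> in reference (ref count 1, used 1/1) -> match (matches: 1)
  'drinks' -> not in reference -> no match (matches: 1)
  'farmer' -> not in reference -> no match (matches: 1)
  'with' -> in reference (ref count 1, used 1/1) -> match (matches: 2)
  'doctor' -> in reference (ref count 2, used 1/2) -> match (matches: 3)
Clipped matches: 3, Candidate length: 5
Precision = 3/5

3/5


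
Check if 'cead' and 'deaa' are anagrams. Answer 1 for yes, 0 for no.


Sort characters of 'cead': 'acde'
Sort characters of 'deaa': 'aade'
Sorted forms differ -> they are NOT anagrams
Result: 0

0


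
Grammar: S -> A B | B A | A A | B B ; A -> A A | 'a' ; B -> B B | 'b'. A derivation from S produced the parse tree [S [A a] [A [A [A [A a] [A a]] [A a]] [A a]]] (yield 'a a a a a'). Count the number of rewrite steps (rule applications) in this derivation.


Every bracketed nonterminal node [X ...] in the tree is produced by exactly one rule application.
Reading the tree off as a leftmost derivation:
  Step 1: S  =>  A A   (applied S -> A A)
  Step 2: A A  =>  a A   (applied A -> a)
  Step 3: a A  =>  a A A   (applied A -> A A)
  Step 4: a A A  =>  a A A A   (applied A -> A A)
  Step 5: a A A A  =>  a A A A A   (applied A -> A A)
  Step 6: a A A A A  =>  a a A A A   (applied A -> a)
  Step 7: a a A A A  =>  a a a A A   (applied A -> a)
  Step 8: a a a A A  =>  a a a a A   (applied A -> a)
  Step 9: a a a a A  =>  a a a a a   (applied A -> a)
Final yield: a a a a a
Total rewrite steps: 9

9


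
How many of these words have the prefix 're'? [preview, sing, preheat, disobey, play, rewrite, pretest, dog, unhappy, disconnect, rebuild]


Checking each word for prefix 're':
  'preview' -> no (count: 0)
  'sing' -> no (count: 0)
  'preheat' -> no (count: 0)
  'disobey' -> no (count: 0)
  'play' -> no (count: 0)
  'rewrite' -> YES, starts with 're' (count: 1)
  'pretest' -> no (count: 1)
  'dog' -> no (count: 1)
  'unhappy' -> no (count: 1)
  'disconnect' -> no (count: 1)
  'rebuild' -> YES, starts with 're' (count: 2)
Total with prefix 're': 2

2


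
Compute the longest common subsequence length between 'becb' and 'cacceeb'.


DP table for LCS of 'becb' and 'cacceeb':
       c  a  c  c  e  e  b
    0  0  0  0  0  0  0  0
  b 0  0  0  0  0  0  0  1
  e 0  0  0  0  0  1  1  1
  c 0  1  1  1  1  1  1  1
  b 0  1  1  1  1  1  1  2
LCS: 'eb'
LCS length = 2

2


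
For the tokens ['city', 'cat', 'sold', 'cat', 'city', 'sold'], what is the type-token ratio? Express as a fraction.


Tokens: 6
Unique types: ('cat', 'city', 'sold') = 3
TTR = 3/6
Simplify: divide both by 3 -> 1/2
TTR = 1/2

1/2


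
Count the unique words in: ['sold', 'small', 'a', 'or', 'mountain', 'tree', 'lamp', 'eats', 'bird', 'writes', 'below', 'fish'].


Listing all tokens and tracking unique types:
  Token 1: 'sold' -> NEW (unique so far: 1)
  Token 2: 'small' -> NEW (unique so far: 2)
  Token 3: 'a' -> NEW (unique so far: 3)
  Token 4: 'or' -> NEW (unique so far: 4)
  Token 5: 'mountain' -> NEW (unique so far: 5)
  Token 6: 'tree' -> NEW (unique so far: 6)
  Token 7: 'lamp' -> NEW (unique so far: 7)
  Token 8: 'eats' -> NEW (unique so far: 8)
  Token 9: 'bird' -> NEW (unique so far: 9)
  Token 10: 'writes' -> NEW (unique so far: 10)
  Token 11: 'below' -> NEW (unique so far: 11)
  Token 12: 'fish' -> NEW (unique so far: 12)
Unique types: ('a', 'below', 'bird', 'eats', 'fish', 'lamp', 'mountain', 'or', 'small', 'sold', 'tree', 'writes')
Vocabulary size: 12

12


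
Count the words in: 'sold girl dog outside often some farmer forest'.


Counting words by splitting on spaces:
  Word 1: 'sold'
  Word 2: 'girl'
  Word 3: 'dog'
  Word 4: 'outside'
  Word 5: 'often'
  Word 6: 'some'
  Word 7: 'farmer'
  Word 8: 'forest'
Total words: 8

8


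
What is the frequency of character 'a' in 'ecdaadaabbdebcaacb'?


Scanning 'ecdaadaabbdebcaacb' for 'a':
  Position 3: 'a' -> MATCH (count: 1)
  Position 4: 'a' -> MATCH (count: 2)
  Position 6: 'a' -> MATCH (count: 3)
  Position 7: 'a' -> MATCH (count: 4)
  Position 14: 'a' -> MATCH (count: 5)
  Position 15: 'a' -> MATCH (count: 6)
Total occurrences of 'a': 6

6


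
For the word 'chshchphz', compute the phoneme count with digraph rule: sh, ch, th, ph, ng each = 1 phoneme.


Parsing 'chshchphz' greedily, digraphs first:
  'ch' -> digraph (1 consonant phoneme) (phonemes so far: 1)
  'sh' -> digraph (1 consonant phoneme) (phonemes so far: 2)
  'ch' -> digraph (1 consonant phoneme) (phonemes so far: 3)
  'ph' -> digraph (1 consonant phoneme) (phonemes so far: 4)
  'z' -> consonant phoneme (phonemes so far: 5)
Total phonemes: 5

5


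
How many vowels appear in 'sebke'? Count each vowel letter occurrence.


Scanning each character of 'sebke':
  Position 1: 's' -> consonant (running count: 0)
  Position 2: 'e' -> vowel (running count: 1)
  Position 3: 'b' -> consonant (running count: 1)
  Position 4: 'k' -> consonant (running count: 1)
  Position 5: 'e' -> vowel (running count: 2)
Total vowels: 2

2


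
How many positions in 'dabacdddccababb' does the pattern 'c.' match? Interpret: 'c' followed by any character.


Pattern: c. means 'c' followed by any character.
Scanning 'dabacdddccababb' position-by-position:
  Pos 0: window 'da' -> no
  Pos 1: window 'ab' -> no
  Pos 2: window 'ba' -> no
  Pos 3: window 'ac' -> no
  Pos 4: window 'cd' -> MATCH
  Pos 5: window 'dd' -> no
  Pos 6: window 'dd' -> no
  Pos 7: window 'dc' -> no
  Pos 8: window 'cc' -> MATCH
  Pos 9: window 'ca' -> MATCH
  Pos 10: window 'ab' -> no
  Pos 11: window 'ba' -> no
  Pos 12: window 'ab' -> no
  Pos 13: window 'bb' -> no
  Pos 14: window 'b' -> no
Total matches: 3

3


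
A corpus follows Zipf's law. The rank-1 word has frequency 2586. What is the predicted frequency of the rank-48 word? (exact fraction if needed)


Zipf's law: freq(rank) = f1 / rank
f1 = 2586, rank = 48
freq = 2586 / 48
GCD(2586, 48) = 6
Simplified: 431/8

431/8


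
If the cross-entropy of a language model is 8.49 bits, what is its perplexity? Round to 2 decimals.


Perplexity formula: PP = 2^H
H = 8.49
PP = 2^8.49
Decompose: 2^8.49 = 2^8 * 2^0.49
2^8 = 256, 2^0.49 ~ 1.4044449
PP ~ 256 * 1.4044449 = 359.5378944
Rounded to 2 decimals: 359.54

359.54


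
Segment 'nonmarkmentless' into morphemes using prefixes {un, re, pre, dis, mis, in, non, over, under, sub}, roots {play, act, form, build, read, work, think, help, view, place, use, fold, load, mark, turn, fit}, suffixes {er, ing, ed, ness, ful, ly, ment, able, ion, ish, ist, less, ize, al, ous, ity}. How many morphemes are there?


Segmenting 'nonmarkmentless' against the inventory:
  'non' -> prefix (morpheme 1)
  'mark' -> root (morpheme 2)
  'ment' -> suffix (morpheme 3)
  'less' -> suffix (morpheme 4)
Total morphemes: 4

4


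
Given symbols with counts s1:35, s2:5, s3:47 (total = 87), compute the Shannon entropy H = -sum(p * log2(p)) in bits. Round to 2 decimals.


Computing entropy H = -sum(p_i * log2(p_i)):
  s1: p = 35/87 = 0.4023, -p*log2(p) = 0.5285
  s2: p = 5/87 = 0.0575, -p*log2(p) = 0.2368
  s3: p = 47/87 = 0.5402, -p*log2(p) = 0.4799
H = sum of terms = 1.2452
Rounded to 2 decimals: 1.25

1.25


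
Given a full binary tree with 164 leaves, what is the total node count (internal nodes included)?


Leaf nodes (terminals): 164
Internal nodes = n - 1 = 164 - 1 = 163
Total = leaves + internal = 164 + 163 = 327

327


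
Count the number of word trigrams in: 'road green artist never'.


Word trigrams from [4] words:
  Trigram 1: (road green artist)
  Trigram 2: (green artist never)
Total word trigrams: 4 - 2 = 2

2


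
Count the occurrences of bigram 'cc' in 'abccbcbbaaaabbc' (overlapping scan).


Scanning 'abccbcbbaaaabbc' for bigram 'cc':
  Position 0: 'ab' -> no
  Position 1: 'bc' -> no
  Position 2: 'cc' -> MATCH
  Position 3: 'cb' -> no
  Position 4: 'bc' -> no
  Position 5: 'cb' -> no
  Position 6: 'bb' -> no
  Position 7: 'ba' -> no
  Position 8: 'aa' -> no
  Position 9: 'aa' -> no
  Position 10: 'aa' -> no
  Position 11: 'ab' -> no
  Position 12: 'bb' -> no
  Position 13: 'bc' -> no
Total matches: 1

1


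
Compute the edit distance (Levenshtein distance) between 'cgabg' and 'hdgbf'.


Building DP table for s1='cgabg' (len 5) and s2='hdgbf' (len 5):
       h  d  g  b  f
    0  1  2  3  4  5
  c 1  1  2  3  4  5
  g 2  2  2  2  3  4
  a 3  3  3  3  3  4
  b 4  4  4  4  3  4
  g 5  5  5  4  4  4
Edit distance = dp[5][5] = 4

4


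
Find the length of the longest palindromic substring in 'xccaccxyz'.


Scanning 'xccaccxyz' for palindromic substrings.
Substring at positions 0-6: 'xccaccx'.
Check: reverse('xccaccx') = 'xccaccx' -> palindrome confirmed.
Neighbouring characters ('-' / 'y') break symmetry, so it cannot extend further.
No longer palindromic substring exists; longest length = 7

7


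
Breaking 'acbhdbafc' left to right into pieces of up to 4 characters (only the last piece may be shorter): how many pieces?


'acbhdbafc' has 9 characters.
Chunking with max size 4:
  Chunk 1: 'acbh' (positions 0-3)
  Chunk 2: 'dbaf' (positions 4-7)
  Chunk 3: 'c' (positions 8-8)
Total chunks: ceil(9 / 4) = 3

3


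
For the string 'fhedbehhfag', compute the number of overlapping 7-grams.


String 'fhedbehhfag' has length L = 11.
Number of overlapping n-grams = L - n + 1
Substituting: 11 - 7 + 1 = 5

5


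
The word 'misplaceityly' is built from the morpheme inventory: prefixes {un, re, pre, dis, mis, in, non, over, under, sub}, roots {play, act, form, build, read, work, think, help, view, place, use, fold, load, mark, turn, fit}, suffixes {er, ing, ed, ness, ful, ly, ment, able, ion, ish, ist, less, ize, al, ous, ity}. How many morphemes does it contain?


Segmenting 'misplaceityly' against the inventory:
  'mis' -> prefix (morpheme 1)
  'place' -> root (morpheme 2)
  'ity' -> suffix (morpheme 3)
  'ly' -> suffix (morpheme 4)
Total morphemes: 4

4


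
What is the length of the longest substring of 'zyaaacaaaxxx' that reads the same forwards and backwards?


Scanning 'zyaaacaaaxxx' for palindromic substrings.
Substring at positions 2-8: 'aaacaaa'.
Check: reverse('aaacaaa') = 'aaacaaa' -> palindrome confirmed.
Neighbouring characters ('y' / 'x') break symmetry, so it cannot extend further.
No longer palindromic substring exists; longest length = 7

7


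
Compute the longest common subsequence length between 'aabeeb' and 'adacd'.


DP table for LCS of 'aabeeb' and 'adacd':
       a  d  a  c  d
    0  0  0  0  0  0
  a 0  1  1  1  1  1
  a 0  1  1  2  2  2
  b 0  1  1  2  2  2
  e 0  1  1  2  2  2
  e 0  1  1  2  2  2
  b 0  1  1  2  2  2
LCS: 'aa'
LCS length = 2

2


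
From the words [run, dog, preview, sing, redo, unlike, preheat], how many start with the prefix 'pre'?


Checking each word for prefix 'pre':
  'run' -> no (count: 0)
  'dog' -> no (count: 0)
  'preview' -> YES, starts with 'pre' (count: 1)
  'sing' -> no (count: 1)
  'redo' -> no (count: 1)
  'unlike' -> no (count: 1)
  'preheat' -> YES, starts with 'pre' (count: 2)
Total with prefix 'pre': 2

2


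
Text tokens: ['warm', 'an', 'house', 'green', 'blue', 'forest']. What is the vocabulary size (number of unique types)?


Listing all tokens and tracking unique types:
  Token 1: 'warm' -> NEW (unique so far: 1)
  Token 2: 'an' -> NEW (unique so far: 2)
  Token 3: 'house' -> NEW (unique so far: 3)
  Token 4: 'green' -> NEW (unique so far: 4)
  Token 5: 'blue' -> NEW (unique so far: 5)
  Token 6: 'forest' -> NEW (unique so far: 6)
Unique types: ('an', 'blue', 'forest', 'green', 'house', 'warm')
Vocabulary size: 6

6


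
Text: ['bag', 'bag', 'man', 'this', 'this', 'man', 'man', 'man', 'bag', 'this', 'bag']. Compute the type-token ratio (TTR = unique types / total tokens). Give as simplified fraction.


Tokens: 11
Unique types: ('bag', 'man', 'this') = 3
TTR = 3/11
Already in lowest terms.

3/11


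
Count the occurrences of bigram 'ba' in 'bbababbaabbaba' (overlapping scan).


Scanning 'bbababbaabbaba' for bigram 'ba':
  Position 0: 'bb' -> no
  Position 1: 'ba' -> MATCH
  Position 2: 'ab' -> no
  Position 3: 'ba' -> MATCH
  Position 4: 'ab' -> no
  Position 5: 'bb' -> no
  Position 6: 'ba' -> MATCH
  Position 7: 'aa' -> no
  Position 8: 'ab' -> no
  Position 9: 'bb' -> no
  Position 10: 'ba' -> MATCH
  Position 11: 'ab' -> no
  Position 12: 'ba' -> MATCH
Total matches: 5

5


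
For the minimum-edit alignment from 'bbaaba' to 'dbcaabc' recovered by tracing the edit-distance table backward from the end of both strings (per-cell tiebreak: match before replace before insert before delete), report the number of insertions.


Edit distance = 3. Backtracking from cell (6, 7) with preference match > replace > insert > delete,
then listing the resulting alignment 'bbaaba' -> 'dbcaabc' left to right:
  Step 1: insert 'd' [insertion #1]
  Step 2: keep 'b'
  Step 3: replace b->c
  Step 4: keep 'a'
  Step 5: keep 'a'
  Step 6: keep 'b'
  Step 7: replace a->c
Total insertions: 1

1


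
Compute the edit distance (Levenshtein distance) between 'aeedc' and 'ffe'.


Building DP table for s1='aeedc' (len 5) and s2='ffe' (len 3):
       f  f  e
    0  1  2  3
  a 1  1  2  3
  e 2  2  2  2
  e 3  3  3  2
  d 4  4  4  3
  c 5  5  5  4
Edit distance = dp[5][3] = 4

4


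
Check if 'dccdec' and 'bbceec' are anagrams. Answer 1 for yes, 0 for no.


Sort characters of 'dccdec': 'cccdde'
Sort characters of 'bbceec': 'bbccee'
Sorted forms differ -> they are NOT anagrams
Result: 0

0


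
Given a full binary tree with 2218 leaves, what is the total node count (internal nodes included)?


Leaf nodes (terminals): 2218
Internal nodes = n - 1 = 2218 - 1 = 2217
Total = leaves + internal = 2218 + 2217 = 4435

4435


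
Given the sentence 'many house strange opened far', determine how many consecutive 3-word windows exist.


Word trigrams from [5] words:
  Trigram 1: (many house strange)
  Trigram 2: (house strange opened)
  Trigram 3: (strange opened far)
Total word trigrams: 5 - 2 = 3

3


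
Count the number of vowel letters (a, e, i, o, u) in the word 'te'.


Scanning each character of 'te':
  Position 1: 't' -> consonant (running count: 0)
  Position 2: 'e' -> vowel (running count: 1)
Total vowels: 1

1


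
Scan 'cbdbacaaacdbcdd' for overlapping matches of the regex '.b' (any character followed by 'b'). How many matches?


Pattern: .b means any character followed by 'b'.
Scanning 'cbdbacaaacdbcdd' position-by-position:
  Pos 0: window 'cb' -> MATCH
  Pos 1: window 'bd' -> no
  Pos 2: window 'db' -> MATCH
  Pos 3: window 'ba' -> no
  Pos 4: window 'ac' -> no
  Pos 5: window 'ca' -> no
  Pos 6: window 'aa' -> no
  Pos 7: window 'aa' -> no
  Pos 8: window 'ac' -> no
  Pos 9: window 'cd' -> no
  Pos 10: window 'db' -> MATCH
  Pos 11: window 'bc' -> no
  Pos 12: window 'cd' -> no
  Pos 13: window 'dd' -> no
  Pos 14: window 'd' -> no
Total matches: 3

3


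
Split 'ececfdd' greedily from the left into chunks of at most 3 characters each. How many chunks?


'ececfdd' has 7 characters.
Chunking with max size 3:
  Chunk 1: 'ece' (positions 0-2)
  Chunk 2: 'cfd' (positions 3-5)
  Chunk 3: 'd' (positions 6-6)
Total chunks: ceil(7 / 3) = 3

3


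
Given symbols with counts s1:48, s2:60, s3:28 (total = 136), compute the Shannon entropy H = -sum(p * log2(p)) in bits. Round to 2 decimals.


Computing entropy H = -sum(p_i * log2(p_i)):
  s1: p = 48/136 = 0.3529, -p*log2(p) = 0.5303
  s2: p = 60/136 = 0.4412, -p*log2(p) = 0.5208
  s3: p = 28/136 = 0.2059, -p*log2(p) = 0.4694
H = sum of terms = 1.5205
Rounded to 2 decimals: 1.52

1.52


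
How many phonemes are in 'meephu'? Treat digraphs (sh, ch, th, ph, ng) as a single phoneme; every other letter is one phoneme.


Parsing 'meephu' greedily, digraphs first:
  'm' -> consonant phoneme (phonemes so far: 1)
  'e' -> vowel phoneme (phonemes so far: 2)
  'e' -> vowel phoneme (phonemes so far: 3)
  'ph' -> digraph (1 consonant phoneme) (phonemes so far: 4)
  'u' -> vowel phoneme (phonemes so far: 5)
Total phonemes: 5

5


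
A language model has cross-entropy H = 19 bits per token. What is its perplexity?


Perplexity formula: PP = 2^H
H = 19
PP = 2^19
PP = 2^19 = 524288

524288


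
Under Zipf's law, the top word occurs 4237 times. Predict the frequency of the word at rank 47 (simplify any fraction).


Zipf's law: freq(rank) = f1 / rank
f1 = 4237, rank = 47
freq = 4237 / 47
GCD(4237, 47) = 1
Simplified: 4237/47

4237/47


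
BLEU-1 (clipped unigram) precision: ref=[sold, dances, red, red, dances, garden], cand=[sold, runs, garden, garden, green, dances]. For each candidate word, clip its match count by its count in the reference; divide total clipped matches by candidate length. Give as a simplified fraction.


Reference word counts: {'dances': 2, 'garden': 1, 'red': 2, 'sold': 1}
Checking each candidate word (with clipping):
  'sold' -> in reference (ref count 1, used 1/1) -> match (matches: 1)
  'runs' -> not in reference -> no match (matches: 1)
  'garden' -> in reference (ref count 1, used 1/1) -> match (matches: 2)
  'garden' -> ref count 1 already used up (1/1) -> clipped, no match (matches: 2)
  'green' -> not in reference -> no match (matches: 2)
  'dances' -> in reference (ref count 2, used 1/2) -> match (matches: 3)
Clipped matches: 3, Candidate length: 6
Precision = 3/6 = 1/2

1/2


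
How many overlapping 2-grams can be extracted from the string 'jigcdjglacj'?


String 'jigcdjglacj' has length L = 11.
Number of overlapping n-grams = L - n + 1
Substituting: 11 - 2 + 1 = 10

10


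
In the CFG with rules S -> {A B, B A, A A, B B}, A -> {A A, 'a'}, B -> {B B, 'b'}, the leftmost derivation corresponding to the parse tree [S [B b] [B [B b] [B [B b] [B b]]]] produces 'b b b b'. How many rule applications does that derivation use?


Every bracketed nonterminal node [X ...] in the tree is produced by exactly one rule application.
Reading the tree off as a leftmost derivation:
  Step 1: S  =>  B B   (applied S -> B B)
  Step 2: B B  =>  b B   (applied B -> b)
  Step 3: b B  =>  b B B   (applied B -> B B)
  Step 4: b B B  =>  b b B   (applied B -> b)
  Step 5: b b B  =>  b b B B   (applied B -> B B)
  Step 6: b b B B  =>  b b b B   (applied B -> b)
  Step 7: b b b B  =>  b b b b   (applied B -> b)
Final yield: b b b b
Total rewrite steps: 7

7
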